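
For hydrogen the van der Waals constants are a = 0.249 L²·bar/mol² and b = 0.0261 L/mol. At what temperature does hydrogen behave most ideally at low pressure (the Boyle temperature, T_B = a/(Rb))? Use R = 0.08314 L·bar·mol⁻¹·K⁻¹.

For a van der Waals gas the second virial coefficient B₂ = b − a/(RT) vanishes at T_B = a/(Rb).
T_B = 0.249/(0.08314×0.0261) = 0.249/0.0021700 = 114.7 K

T_B ≈ 114.7 K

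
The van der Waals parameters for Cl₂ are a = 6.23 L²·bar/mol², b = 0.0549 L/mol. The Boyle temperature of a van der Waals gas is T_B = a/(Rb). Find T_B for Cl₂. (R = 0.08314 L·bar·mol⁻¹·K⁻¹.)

T_B ≈ 1365 K

For a van der Waals gas the second virial coefficient B₂ = b − a/(RT) vanishes at T_B = a/(Rb).
T_B = 6.23/(0.08314×0.0549) = 6.23/0.0045644 = 1365 K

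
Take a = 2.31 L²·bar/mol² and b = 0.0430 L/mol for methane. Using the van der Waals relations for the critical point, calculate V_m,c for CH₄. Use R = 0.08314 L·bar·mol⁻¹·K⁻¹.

V_m,c ≈ 0.1290 L/mol

For a van der Waals gas, V_m,c = 3b.
V_m,c = 3×0.0430 = 0.1290 L/mol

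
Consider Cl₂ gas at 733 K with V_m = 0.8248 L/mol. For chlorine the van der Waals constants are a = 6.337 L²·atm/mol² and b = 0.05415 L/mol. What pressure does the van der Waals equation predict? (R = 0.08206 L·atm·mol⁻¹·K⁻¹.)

P = RT/(V_m − b) − a/V_m²
RT/(V_m − b) = (0.08206)(733)/(0.8248 − 0.05415) = 60.150/0.77065 = 78.051 atm
a/V_m² = 6.337/(0.8248)² = 9.3151 atm
P = 78.051 − 9.3151 = 68.74 atm

P ≈ 68.74 atm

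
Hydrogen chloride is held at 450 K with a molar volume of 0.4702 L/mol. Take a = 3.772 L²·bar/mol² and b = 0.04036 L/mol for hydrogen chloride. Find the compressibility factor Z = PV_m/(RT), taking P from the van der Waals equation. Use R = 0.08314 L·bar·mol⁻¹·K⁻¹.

P = RT/(V_m − b) − a/V_m² = (0.08314)(450)/(0.4702 − 0.04036) − 3.772/(0.4702)²
  = 37.413/0.42984 − 17.061 = 87.039 − 17.061 = 69.978 bar
Z = PV_m/(RT) = (69.978)(0.4702)/((0.08314)(450)) = 32.904/37.413 = 0.8795

Z ≈ 0.8795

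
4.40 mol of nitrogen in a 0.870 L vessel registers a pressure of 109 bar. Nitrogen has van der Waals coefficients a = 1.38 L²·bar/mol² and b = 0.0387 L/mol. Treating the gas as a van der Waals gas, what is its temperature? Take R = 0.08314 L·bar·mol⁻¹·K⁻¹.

T = (P + a n²/V²)(V − nb)/(nR)
P + a n²/V² = 109 + (1.38)(4.40)²/(0.870)² = 144.30 bar
V − nb = 0.870 − (4.40)(0.0387) = 0.69972 L
T = (144.30)(0.69972)/((4.40)(0.08314)) = 276.0 K

T ≈ 276.0 K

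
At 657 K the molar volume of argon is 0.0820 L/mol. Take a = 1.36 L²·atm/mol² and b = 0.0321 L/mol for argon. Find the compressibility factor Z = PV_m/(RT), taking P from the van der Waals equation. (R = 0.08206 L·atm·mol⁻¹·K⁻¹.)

Z ≈ 1.336

P = RT/(V_m − b) − a/V_m² = (0.08206)(657)/(0.0820 − 0.0321) − 1.36/(0.0820)²
  = 53.913/0.049900 − 202.26 = 1080.4 − 202.26 = 878.1 atm
Z = PV_m/(RT) = (878.1)(0.0820)/((0.08206)(657)) = 72.004/53.913 = 1.336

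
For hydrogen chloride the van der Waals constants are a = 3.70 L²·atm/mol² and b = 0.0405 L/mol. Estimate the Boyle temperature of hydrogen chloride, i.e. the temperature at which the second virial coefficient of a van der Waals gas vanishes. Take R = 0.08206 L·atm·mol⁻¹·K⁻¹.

For a van der Waals gas the second virial coefficient B₂ = b − a/(RT) vanishes at T_B = a/(Rb).
T_B = 3.70/(0.08206×0.0405) = 3.70/0.0033234 = 1113 K

T_B ≈ 1113 K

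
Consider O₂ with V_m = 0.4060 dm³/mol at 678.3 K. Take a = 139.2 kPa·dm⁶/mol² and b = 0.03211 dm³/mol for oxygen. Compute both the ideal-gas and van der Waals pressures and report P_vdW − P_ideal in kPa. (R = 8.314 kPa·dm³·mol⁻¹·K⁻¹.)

Ideal: P_ideal = RT/V_m = (8.314)(678.3)/0.4060 = 13890.1 kPa
vdW: P = RT/(V_m − b) − a/V_m² = 5639.39/0.373890 − 139.2/0.164836 = 15083.0 − 844.476 = 14238.5 kPa
ΔP = 14238.5 − 13890.1 = 348 kPa

ΔP ≈ 348 kPa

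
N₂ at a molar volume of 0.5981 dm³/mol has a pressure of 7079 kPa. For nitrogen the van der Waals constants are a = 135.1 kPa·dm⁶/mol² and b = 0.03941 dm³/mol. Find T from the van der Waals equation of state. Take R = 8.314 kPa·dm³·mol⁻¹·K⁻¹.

T ≈ 501.1 K

T = (P + a/V_m²)(V_m − b)/R
P + a/V_m² = 7079 + 135.1/(0.5981)² = 7456.7 kPa
V_m − b = 0.5981 − 0.03941 = 0.55869 dm³/mol
T = (7456.7)(0.55869)/8.314 = 501.1 K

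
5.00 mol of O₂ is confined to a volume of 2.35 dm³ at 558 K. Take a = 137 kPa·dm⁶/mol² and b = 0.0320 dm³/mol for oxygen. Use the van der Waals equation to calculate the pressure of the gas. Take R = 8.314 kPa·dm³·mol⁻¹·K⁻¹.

P = nRT/(V − nb) − a n²/V²
nRT/(V − nb) = (5.00)(8.314)(558)/(2.35 − 5.00×0.0320) = 23196/2.1900 = 10592 kPa
a n²/V² = (137)(5.00)²/(2.35)² = 620.19 kPa
P = 10592 − 620.19 = 9972 kPa

P ≈ 9972 kPa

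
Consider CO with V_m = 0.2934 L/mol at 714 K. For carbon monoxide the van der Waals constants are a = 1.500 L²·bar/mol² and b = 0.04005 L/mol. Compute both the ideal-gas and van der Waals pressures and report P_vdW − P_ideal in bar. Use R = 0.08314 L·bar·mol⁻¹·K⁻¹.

Ideal: P_ideal = RT/V_m = (0.08314)(714)/0.2934 = 202.324 bar
vdW: P = RT/(V_m − b) − a/V_m² = 59.3620/0.253350 − 1.500/0.0860836 = 234.308 − 17.4249 = 216.883 bar
ΔP = 216.883 − 202.324 = 14.56 bar

ΔP ≈ 14.56 bar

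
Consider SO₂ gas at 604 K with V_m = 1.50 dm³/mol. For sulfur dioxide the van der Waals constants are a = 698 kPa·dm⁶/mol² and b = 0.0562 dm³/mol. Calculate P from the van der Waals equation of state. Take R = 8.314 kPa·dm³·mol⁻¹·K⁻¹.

P = RT/(V_m − b) − a/V_m²
RT/(V_m − b) = (8.314)(604)/(1.50 − 0.0562) = 5021.7/1.4438 = 3478.1 kPa
a/V_m² = 698/(1.50)² = 310.22 kPa
P = 3478.1 − 310.22 = 3168 kPa

P ≈ 3168 kPa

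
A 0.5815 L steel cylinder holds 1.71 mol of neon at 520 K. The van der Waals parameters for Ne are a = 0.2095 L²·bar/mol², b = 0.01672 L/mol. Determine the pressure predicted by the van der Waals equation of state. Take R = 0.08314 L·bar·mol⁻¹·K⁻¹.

P ≈ 131.9 bar

P = nRT/(V − nb) − a n²/V²
nRT/(V − nb) = (1.71)(0.08314)(520)/(0.5815 − 1.71×0.01672) = 73.928/0.55291 = 133.71 bar
a n²/V² = (0.2095)(1.71)²/(0.5815)² = 1.8117 bar
P = 133.71 − 1.8117 = 131.9 bar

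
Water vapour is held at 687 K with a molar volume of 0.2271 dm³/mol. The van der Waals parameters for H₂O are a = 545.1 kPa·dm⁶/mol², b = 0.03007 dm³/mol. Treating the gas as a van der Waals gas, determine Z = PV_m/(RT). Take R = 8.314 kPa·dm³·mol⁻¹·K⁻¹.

Z ≈ 0.7324

P = RT/(V_m − b) − a/V_m² = (8.314)(687)/(0.2271 − 0.03007) − 545.1/(0.2271)²
  = 5711.7/0.19703 − 10569 = 28989 − 10569 = 18420 kPa
Z = PV_m/(RT) = (18420)(0.2271)/((8.314)(687)) = 4183.2/5711.7 = 0.7324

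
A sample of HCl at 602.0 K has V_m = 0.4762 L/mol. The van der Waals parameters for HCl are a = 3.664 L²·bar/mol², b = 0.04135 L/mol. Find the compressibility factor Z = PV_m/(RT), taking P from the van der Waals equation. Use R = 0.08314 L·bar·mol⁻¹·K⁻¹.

Z ≈ 0.9414

P = RT/(V_m − b) − a/V_m² = (0.08314)(602.0)/(0.4762 − 0.04135) − 3.664/(0.4762)²
  = 50.050/0.43485 − 16.158 = 115.10 − 16.158 = 98.94 bar
Z = PV_m/(RT) = (98.94)(0.4762)/((0.08314)(602.0)) = 47.115/50.050 = 0.9414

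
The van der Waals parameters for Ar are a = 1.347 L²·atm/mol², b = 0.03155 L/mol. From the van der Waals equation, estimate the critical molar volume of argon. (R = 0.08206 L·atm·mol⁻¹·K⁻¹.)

V_m,c ≈ 0.09465 L/mol

For a van der Waals gas, V_m,c = 3b.
V_m,c = 3×0.03155 = 0.09465 L/mol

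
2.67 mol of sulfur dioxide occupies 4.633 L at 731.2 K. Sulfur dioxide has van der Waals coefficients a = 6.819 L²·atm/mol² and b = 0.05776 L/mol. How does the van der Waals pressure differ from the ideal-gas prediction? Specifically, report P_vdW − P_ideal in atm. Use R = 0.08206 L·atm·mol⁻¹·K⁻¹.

ΔP ≈ -1.074 atm

Ideal: P_ideal = nRT/V = (2.67)(0.08206)(731.2)/4.633 = 34.5793 atm
vdW: P = nRT/(V − nb) − a n²/V² = 160.206/4.47878 − 48.6120/21.4647 = 35.7700 − 2.26474 = 33.5053 atm
ΔP = 33.5053 − 34.5793 = -1.074 atm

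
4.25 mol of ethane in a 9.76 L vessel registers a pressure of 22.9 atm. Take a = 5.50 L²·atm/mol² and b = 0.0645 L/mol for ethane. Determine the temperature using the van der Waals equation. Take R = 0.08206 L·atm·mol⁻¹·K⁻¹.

T ≈ 651.2 K

T = (P + a n²/V²)(V − nb)/(nR)
P + a n²/V² = 22.9 + (5.50)(4.25)²/(9.76)² = 23.943 atm
V − nb = 9.76 − (4.25)(0.0645) = 9.4859 L
T = (23.943)(9.4859)/((4.25)(0.08206)) = 651.2 K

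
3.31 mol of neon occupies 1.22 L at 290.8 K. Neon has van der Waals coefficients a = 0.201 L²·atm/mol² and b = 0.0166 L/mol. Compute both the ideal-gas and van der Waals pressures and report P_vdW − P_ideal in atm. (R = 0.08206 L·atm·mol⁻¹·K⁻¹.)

ΔP ≈ 1.574 atm

Ideal: P_ideal = nRT/V = (3.31)(0.08206)(290.8)/1.22 = 64.7432 atm
vdW: P = nRT/(V − nb) − a n²/V² = 78.9867/1.16505 − 2.20218/1.48840 = 67.7968 − 1.47956 = 66.3172 atm
ΔP = 66.3172 − 64.7432 = 1.574 atm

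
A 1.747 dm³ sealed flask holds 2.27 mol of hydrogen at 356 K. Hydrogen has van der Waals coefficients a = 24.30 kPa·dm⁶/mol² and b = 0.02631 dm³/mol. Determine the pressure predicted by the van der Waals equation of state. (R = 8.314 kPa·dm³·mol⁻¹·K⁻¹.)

P ≈ 3941 kPa

P = nRT/(V − nb) − a n²/V²
nRT/(V − nb) = (2.27)(8.314)(356)/(1.747 − 2.27×0.02631) = 6718.7/1.6873 = 3981.9 kPa
a n²/V² = (24.30)(2.27)²/(1.747)² = 41.027 kPa
P = 3981.9 − 41.027 = 3941 kPa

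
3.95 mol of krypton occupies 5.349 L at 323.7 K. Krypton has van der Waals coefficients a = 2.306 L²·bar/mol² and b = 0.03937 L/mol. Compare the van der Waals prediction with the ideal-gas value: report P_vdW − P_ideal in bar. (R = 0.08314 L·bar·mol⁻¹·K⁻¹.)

ΔP ≈ -0.662 bar

Ideal: P_ideal = nRT/V = (3.95)(0.08314)(323.7)/5.349 = 19.8736 bar
vdW: P = nRT/(V − nb) − a n²/V² = 106.304/5.19349 − 35.9794/28.6118 = 20.4687 − 1.25750 = 19.2112 bar
ΔP = 19.2112 − 19.8736 = -0.662 bar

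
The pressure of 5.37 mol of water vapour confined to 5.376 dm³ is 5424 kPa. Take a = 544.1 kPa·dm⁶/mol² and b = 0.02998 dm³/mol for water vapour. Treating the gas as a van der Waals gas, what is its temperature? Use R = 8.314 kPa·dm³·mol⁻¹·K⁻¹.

T ≈ 697.0 K

T = (P + a n²/V²)(V − nb)/(nR)
P + a n²/V² = 5424 + (544.1)(5.37)²/(5.376)² = 5966.9 kPa
V − nb = 5.376 − (5.37)(0.02998) = 5.2150 dm³
T = (5966.9)(5.2150)/((5.37)(8.314)) = 697.0 K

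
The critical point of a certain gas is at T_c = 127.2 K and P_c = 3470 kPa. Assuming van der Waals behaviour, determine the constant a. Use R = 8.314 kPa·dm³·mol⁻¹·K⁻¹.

From T_c = 8a/(27Rb) and P_c = a/(27b²): a = 27 R² T_c²/(64 P_c).
a = 27×(8.314)²×(127.2)²/(64×3470) = 30196599/222080 = 136.0 kPa·dm⁶/mol²

a ≈ 136.0 kPa·dm⁶/mol²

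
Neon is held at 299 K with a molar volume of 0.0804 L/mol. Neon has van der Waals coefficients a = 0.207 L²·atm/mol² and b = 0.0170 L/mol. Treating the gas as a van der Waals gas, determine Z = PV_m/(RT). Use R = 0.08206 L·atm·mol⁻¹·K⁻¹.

Z ≈ 1.163

P = RT/(V_m − b) − a/V_m² = (0.08206)(299)/(0.0804 − 0.0170) − 0.207/(0.0804)²
  = 24.536/0.063400 − 32.023 = 387.00 − 32.023 = 354.98 atm
Z = PV_m/(RT) = (354.98)(0.0804)/((0.08206)(299)) = 28.540/24.536 = 1.163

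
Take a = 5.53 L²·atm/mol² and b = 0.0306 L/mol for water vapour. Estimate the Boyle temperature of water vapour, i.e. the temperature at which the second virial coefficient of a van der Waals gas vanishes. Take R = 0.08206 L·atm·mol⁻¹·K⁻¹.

For a van der Waals gas the second virial coefficient B₂ = b − a/(RT) vanishes at T_B = a/(Rb).
T_B = 5.53/(0.08206×0.0306) = 5.53/0.0025110 = 2202 K

T_B ≈ 2202 K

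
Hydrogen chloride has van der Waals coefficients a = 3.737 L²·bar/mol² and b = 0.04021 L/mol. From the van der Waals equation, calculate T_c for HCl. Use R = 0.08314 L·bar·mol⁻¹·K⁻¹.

T_c ≈ 331.2 K

For a van der Waals gas, T_c = 8a/(27Rb).
T_c = 8×3.737/(27×0.08314×0.04021) = 29.896/0.090263 = 331.2 K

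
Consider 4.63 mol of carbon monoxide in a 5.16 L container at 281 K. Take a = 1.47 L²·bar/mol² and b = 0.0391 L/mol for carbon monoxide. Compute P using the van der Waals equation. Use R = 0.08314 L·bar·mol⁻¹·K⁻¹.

P = nRT/(V − nb) − a n²/V²
nRT/(V − nb) = (4.63)(0.08314)(281)/(5.16 − 4.63×0.0391) = 108.17/4.9790 = 21.725 bar
a n²/V² = (1.47)(4.63)²/(5.16)² = 1.1835 bar
P = 21.725 − 1.1835 = 20.54 bar

P ≈ 20.54 bar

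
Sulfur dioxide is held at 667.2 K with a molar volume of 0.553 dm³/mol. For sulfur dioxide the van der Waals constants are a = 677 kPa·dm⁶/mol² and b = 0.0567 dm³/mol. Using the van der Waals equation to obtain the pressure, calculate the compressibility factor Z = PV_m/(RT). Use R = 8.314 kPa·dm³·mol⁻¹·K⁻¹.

P = RT/(V_m − b) − a/V_m² = (8.314)(667.2)/(0.553 − 0.0567) − 677/(0.553)²
  = 5547.1/0.49630 − 2213.8 = 11177 − 2213.8 = 8963 kPa
Z = PV_m/(RT) = (8963)(0.553)/((8.314)(667.2)) = 4956.5/5547.1 = 0.8935

Z ≈ 0.8935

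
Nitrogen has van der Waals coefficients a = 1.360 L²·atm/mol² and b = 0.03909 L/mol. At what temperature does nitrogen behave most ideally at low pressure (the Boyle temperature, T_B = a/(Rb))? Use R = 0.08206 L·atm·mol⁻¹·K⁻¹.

For a van der Waals gas the second virial coefficient B₂ = b − a/(RT) vanishes at T_B = a/(Rb).
T_B = 1.360/(0.08206×0.03909) = 1.360/0.0032077 = 424.0 K

T_B ≈ 424.0 K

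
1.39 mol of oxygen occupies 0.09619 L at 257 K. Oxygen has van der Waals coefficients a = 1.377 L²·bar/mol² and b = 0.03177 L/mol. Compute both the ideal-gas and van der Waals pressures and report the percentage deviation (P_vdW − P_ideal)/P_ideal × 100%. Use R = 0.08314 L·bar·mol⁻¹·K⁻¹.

Ideal: P_ideal = nRT/V = (1.39)(0.08314)(257)/0.09619 = 308.765 bar
vdW: P = nRT/(V − nb) − a n²/V² = 29.7001/0.0520297 − 2.66050/0.00925252 = 570.830 − 287.543 = 283.287 bar
% deviation = (283.287 − 308.765)/308.765 × 100% = -8.25%

-8.25 %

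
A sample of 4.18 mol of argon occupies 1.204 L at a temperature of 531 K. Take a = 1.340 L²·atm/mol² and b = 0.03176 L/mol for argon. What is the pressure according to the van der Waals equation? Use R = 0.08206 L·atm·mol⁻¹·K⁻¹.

P = nRT/(V − nb) − a n²/V²
nRT/(V − nb) = (4.18)(0.08206)(531)/(1.204 − 4.18×0.03176) = 182.14/1.0712 = 170.03 atm
a n²/V² = (1.340)(4.18)²/(1.204)² = 16.151 atm
P = 170.03 − 16.151 = 153.9 atm

P ≈ 153.9 atm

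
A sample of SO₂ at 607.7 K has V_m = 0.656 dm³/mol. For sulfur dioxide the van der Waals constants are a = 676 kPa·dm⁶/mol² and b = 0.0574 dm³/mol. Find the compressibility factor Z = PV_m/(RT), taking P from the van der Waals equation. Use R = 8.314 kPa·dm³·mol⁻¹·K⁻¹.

Z ≈ 0.8919

P = RT/(V_m − b) − a/V_m² = (8.314)(607.7)/(0.656 − 0.0574) − 676/(0.656)²
  = 5052.4/0.59860 − 1570.9 = 8440.4 − 1570.9 = 6869.5 kPa
Z = PV_m/(RT) = (6869.5)(0.656)/((8.314)(607.7)) = 4506.4/5052.4 = 0.8919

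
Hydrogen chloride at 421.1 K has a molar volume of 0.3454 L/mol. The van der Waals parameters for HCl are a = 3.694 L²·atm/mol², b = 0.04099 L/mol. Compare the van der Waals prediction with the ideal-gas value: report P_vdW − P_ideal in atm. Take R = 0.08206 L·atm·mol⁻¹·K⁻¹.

ΔP ≈ -17.49 atm

Ideal: P_ideal = RT/V_m = (0.08206)(421.1)/0.3454 = 100.045 atm
vdW: P = RT/(V_m − b) − a/V_m² = 34.5555/0.304410 − 3.694/0.119301 = 113.516 − 30.9637 = 82.552 atm
ΔP = 82.552 − 100.045 = -17.49 atm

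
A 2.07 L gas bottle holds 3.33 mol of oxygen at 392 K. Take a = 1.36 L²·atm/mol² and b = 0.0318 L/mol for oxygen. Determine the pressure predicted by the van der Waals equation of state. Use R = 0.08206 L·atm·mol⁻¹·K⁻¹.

P ≈ 51.02 atm

P = nRT/(V − nb) − a n²/V²
nRT/(V − nb) = (3.33)(0.08206)(392)/(2.07 − 3.33×0.0318) = 107.12/1.9641 = 54.539 atm
a n²/V² = (1.36)(3.33)²/(2.07)² = 3.5195 atm
P = 54.539 − 3.5195 = 51.02 atm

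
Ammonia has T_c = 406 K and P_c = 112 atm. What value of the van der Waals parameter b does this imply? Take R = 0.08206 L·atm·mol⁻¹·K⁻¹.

b ≈ 0.03718 L/mol

From T_c = 8a/(27Rb) and P_c = a/(27b²): b = R T_c/(8 P_c).
b = (0.08206)(406)/(8×112) = 33.316/896.00 = 0.03718 L/mol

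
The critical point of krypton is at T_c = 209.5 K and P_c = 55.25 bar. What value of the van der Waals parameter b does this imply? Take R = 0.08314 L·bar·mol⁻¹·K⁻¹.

b ≈ 0.03941 L/mol

From T_c = 8a/(27Rb) and P_c = a/(27b²): b = R T_c/(8 P_c).
b = (0.08314)(209.5)/(8×55.25) = 17.418/442.00 = 0.03941 L/mol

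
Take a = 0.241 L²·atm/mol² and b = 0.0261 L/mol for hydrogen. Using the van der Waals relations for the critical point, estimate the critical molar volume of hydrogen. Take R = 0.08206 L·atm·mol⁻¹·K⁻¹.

For a van der Waals gas, V_m,c = 3b.
V_m,c = 3×0.0261 = 0.07830 L/mol

V_m,c ≈ 0.07830 L/mol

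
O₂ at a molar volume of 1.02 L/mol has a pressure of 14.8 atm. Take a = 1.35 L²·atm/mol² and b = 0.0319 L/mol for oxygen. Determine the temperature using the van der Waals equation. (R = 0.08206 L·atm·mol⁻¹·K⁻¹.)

T ≈ 193.8 K

T = (P + a/V_m²)(V_m − b)/R
P + a/V_m² = 14.8 + 1.35/(1.02)² = 16.098 atm
V_m − b = 1.02 − 0.0319 = 0.98810 L/mol
T = (16.098)(0.98810)/0.08206 = 193.8 K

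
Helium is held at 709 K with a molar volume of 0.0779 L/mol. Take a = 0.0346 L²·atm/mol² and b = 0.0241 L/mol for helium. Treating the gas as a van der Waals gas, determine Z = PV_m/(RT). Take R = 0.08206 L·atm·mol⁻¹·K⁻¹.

Z ≈ 1.440

P = RT/(V_m − b) − a/V_m² = (0.08206)(709)/(0.0779 − 0.0241) − 0.0346/(0.0779)²
  = 58.181/0.053800 − 5.7017 = 1081.4 − 5.7017 = 1075.7 atm
Z = PV_m/(RT) = (1075.7)(0.0779)/((0.08206)(709)) = 83.797/58.181 = 1.440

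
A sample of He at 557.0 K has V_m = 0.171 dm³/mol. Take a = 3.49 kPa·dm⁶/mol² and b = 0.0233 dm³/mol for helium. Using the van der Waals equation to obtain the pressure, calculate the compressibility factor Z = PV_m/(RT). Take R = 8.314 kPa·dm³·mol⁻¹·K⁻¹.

Z ≈ 1.153

P = RT/(V_m − b) − a/V_m² = (8.314)(557.0)/(0.171 − 0.0233) − 3.49/(0.171)²
  = 4630.9/0.14770 − 119.35 = 31353 − 119.35 = 31234 kPa
Z = PV_m/(RT) = (31234)(0.171)/((8.314)(557.0)) = 5341.0/4630.9 = 1.153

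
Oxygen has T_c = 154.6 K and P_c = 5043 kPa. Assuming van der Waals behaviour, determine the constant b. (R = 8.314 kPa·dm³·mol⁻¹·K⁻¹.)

From T_c = 8a/(27Rb) and P_c = a/(27b²): b = R T_c/(8 P_c).
b = (8.314)(154.6)/(8×5043) = 1285.3/40344 = 0.03186 dm³/mol

b ≈ 0.03186 dm³/mol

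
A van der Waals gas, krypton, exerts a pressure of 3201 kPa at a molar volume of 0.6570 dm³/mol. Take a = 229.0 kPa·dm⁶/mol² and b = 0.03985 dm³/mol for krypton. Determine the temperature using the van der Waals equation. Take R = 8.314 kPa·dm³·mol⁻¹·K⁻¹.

T = (P + a/V_m²)(V_m − b)/R
P + a/V_m² = 3201 + 229.0/(0.6570)² = 3731.5 kPa
V_m − b = 0.6570 − 0.03985 = 0.61715 dm³/mol
T = (3731.5)(0.61715)/8.314 = 277.0 K

T ≈ 277.0 K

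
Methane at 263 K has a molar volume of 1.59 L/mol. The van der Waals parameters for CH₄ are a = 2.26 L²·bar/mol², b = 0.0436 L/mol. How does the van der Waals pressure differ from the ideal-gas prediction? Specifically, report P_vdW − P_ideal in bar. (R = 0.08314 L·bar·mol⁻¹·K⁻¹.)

ΔP ≈ -0.506 bar

Ideal: P_ideal = RT/V_m = (0.08314)(263)/1.59 = 13.7521 bar
vdW: P = RT/(V_m − b) − a/V_m² = 21.8658/1.54640 − 2.26/2.52810 = 14.1398 − 0.893952 = 13.2458 bar
ΔP = 13.2458 − 13.7521 = -0.506 bar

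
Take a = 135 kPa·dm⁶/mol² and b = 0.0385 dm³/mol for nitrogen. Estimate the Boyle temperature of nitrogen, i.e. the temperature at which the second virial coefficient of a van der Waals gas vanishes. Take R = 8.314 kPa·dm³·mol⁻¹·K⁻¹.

T_B ≈ 421.8 K

For a van der Waals gas the second virial coefficient B₂ = b − a/(RT) vanishes at T_B = a/(Rb).
T_B = 135/(8.314×0.0385) = 135/0.32009 = 421.8 K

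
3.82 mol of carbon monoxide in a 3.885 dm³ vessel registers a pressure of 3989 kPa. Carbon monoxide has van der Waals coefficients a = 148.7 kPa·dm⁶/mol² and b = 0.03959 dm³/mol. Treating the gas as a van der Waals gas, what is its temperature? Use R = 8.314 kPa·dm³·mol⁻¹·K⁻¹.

T = (P + a n²/V²)(V − nb)/(nR)
P + a n²/V² = 3989 + (148.7)(3.82)²/(3.885)² = 4132.8 kPa
V − nb = 3.885 − (3.82)(0.03959) = 3.7338 dm³
T = (4132.8)(3.7338)/((3.82)(8.314)) = 485.9 K

T ≈ 485.9 K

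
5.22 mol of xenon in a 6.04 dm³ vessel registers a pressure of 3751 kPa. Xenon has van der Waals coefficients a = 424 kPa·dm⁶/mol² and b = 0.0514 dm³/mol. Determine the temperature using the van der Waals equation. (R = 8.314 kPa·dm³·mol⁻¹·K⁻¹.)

T ≈ 541.0 K

T = (P + a n²/V²)(V − nb)/(nR)
P + a n²/V² = 3751 + (424)(5.22)²/(6.04)² = 4067.7 kPa
V − nb = 6.04 − (5.22)(0.0514) = 5.7717 dm³
T = (4067.7)(5.7717)/((5.22)(8.314)) = 541.0 K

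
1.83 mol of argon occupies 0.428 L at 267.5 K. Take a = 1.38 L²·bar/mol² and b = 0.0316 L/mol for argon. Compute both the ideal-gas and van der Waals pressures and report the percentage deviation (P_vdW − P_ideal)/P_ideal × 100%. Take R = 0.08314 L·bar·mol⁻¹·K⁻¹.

-10.91 %

Ideal: P_ideal = nRT/V = (1.83)(0.08314)(267.5)/0.428 = 95.0914 bar
vdW: P = nRT/(V − nb) − a n²/V² = 40.6991/0.370172 − 4.62148/0.183184 = 109.946 − 25.2286 = 84.717 bar
% deviation = (84.717 − 95.0914)/95.0914 × 100% = -10.91%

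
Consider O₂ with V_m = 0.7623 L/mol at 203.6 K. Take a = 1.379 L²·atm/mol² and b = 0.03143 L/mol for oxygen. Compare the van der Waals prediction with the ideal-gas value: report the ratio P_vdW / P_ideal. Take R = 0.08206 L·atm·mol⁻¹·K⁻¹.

P_vdW / P_ideal ≈ 0.9347

Ideal: P_ideal = RT/V_m = (0.08206)(203.6)/0.7623 = 21.9171 atm
vdW: P = RT/(V_m − b) − a/V_m² = 16.7074/0.730870 − 1.379/0.581101 = 22.8596 − 2.37308 = 20.4865 atm
Ratio = 20.4865/21.9171 = 0.9347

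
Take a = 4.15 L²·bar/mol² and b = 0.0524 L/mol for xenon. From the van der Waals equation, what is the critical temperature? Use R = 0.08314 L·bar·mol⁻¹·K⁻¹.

T_c ≈ 282.2 K

For a van der Waals gas, T_c = 8a/(27Rb).
T_c = 8×4.15/(27×0.08314×0.0524) = 33.200/0.11763 = 282.2 K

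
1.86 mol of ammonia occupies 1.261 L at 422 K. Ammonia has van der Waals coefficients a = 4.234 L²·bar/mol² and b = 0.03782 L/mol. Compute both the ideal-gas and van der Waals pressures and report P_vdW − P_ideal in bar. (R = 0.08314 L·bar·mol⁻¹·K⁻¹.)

ΔP ≈ -6.154 bar

Ideal: P_ideal = nRT/V = (1.86)(0.08314)(422)/1.261 = 51.7512 bar
vdW: P = nRT/(V − nb) − a n²/V² = 65.2582/1.19065 − 14.6479/1.59012 = 54.8089 − 9.21182 = 45.5971 bar
ΔP = 45.5971 − 51.7512 = -6.154 bar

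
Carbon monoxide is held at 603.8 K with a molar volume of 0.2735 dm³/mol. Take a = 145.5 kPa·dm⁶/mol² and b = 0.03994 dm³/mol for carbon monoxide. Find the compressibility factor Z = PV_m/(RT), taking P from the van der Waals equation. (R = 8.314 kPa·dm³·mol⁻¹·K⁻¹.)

P = RT/(V_m − b) − a/V_m² = (8.314)(603.8)/(0.2735 − 0.03994) − 145.5/(0.2735)²
  = 5020.0/0.23356 − 1945.1 = 21493 − 1945.1 = 19548 kPa
Z = PV_m/(RT) = (19548)(0.2735)/((8.314)(603.8)) = 5346.4/5020.0 = 1.065

Z ≈ 1.065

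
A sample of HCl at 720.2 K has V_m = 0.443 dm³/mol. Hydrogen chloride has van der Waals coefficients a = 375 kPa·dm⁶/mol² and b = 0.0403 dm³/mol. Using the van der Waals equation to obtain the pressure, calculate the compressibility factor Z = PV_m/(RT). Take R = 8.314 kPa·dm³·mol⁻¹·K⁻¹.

P = RT/(V_m − b) − a/V_m² = (8.314)(720.2)/(0.443 − 0.0403) − 375/(0.443)²
  = 5987.7/0.40270 − 1910.8 = 14869 − 1910.8 = 12958 kPa
Z = PV_m/(RT) = (12958)(0.443)/((8.314)(720.2)) = 5740.4/5987.7 = 0.9587

Z ≈ 0.9587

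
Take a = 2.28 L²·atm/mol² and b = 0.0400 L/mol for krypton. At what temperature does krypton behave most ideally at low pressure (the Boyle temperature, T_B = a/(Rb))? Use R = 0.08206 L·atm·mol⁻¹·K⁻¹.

For a van der Waals gas the second virial coefficient B₂ = b − a/(RT) vanishes at T_B = a/(Rb).
T_B = 2.28/(0.08206×0.0400) = 2.28/0.0032824 = 694.6 K

T_B ≈ 694.6 K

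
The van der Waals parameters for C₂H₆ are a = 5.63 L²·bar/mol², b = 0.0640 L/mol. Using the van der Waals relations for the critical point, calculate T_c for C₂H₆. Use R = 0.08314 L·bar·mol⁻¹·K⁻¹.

For a van der Waals gas, T_c = 8a/(27Rb).
T_c = 8×5.63/(27×0.08314×0.0640) = 45.040/0.14367 = 313.5 K

T_c ≈ 313.5 K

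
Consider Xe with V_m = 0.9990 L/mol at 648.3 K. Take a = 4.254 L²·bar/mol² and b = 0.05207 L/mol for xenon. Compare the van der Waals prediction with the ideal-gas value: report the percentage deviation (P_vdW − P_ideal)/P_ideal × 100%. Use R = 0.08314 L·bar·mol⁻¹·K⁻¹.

-2.40 %

Ideal: P_ideal = RT/V_m = (0.08314)(648.3)/0.9990 = 53.9536 bar
vdW: P = RT/(V_m − b) − a/V_m² = 53.8997/0.946930 − 4.254/0.998001 = 56.9205 − 4.26252 = 52.6580 bar
% deviation = (52.6580 − 53.9536)/53.9536 × 100% = -2.40%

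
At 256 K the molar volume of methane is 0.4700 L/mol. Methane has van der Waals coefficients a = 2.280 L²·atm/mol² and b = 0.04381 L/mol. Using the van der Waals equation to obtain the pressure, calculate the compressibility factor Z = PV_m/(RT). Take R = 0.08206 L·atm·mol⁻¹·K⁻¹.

Z ≈ 0.8719

P = RT/(V_m − b) − a/V_m² = (0.08206)(256)/(0.4700 − 0.04381) − 2.280/(0.4700)²
  = 21.007/0.42619 − 10.321 = 49.290 − 10.321 = 38.969 atm
Z = PV_m/(RT) = (38.969)(0.4700)/((0.08206)(256)) = 18.315/21.007 = 0.8719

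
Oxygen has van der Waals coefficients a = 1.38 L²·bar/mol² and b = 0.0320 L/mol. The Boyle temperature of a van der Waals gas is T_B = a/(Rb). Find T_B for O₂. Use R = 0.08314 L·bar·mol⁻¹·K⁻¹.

T_B ≈ 518.7 K

For a van der Waals gas the second virial coefficient B₂ = b − a/(RT) vanishes at T_B = a/(Rb).
T_B = 1.38/(0.08314×0.0320) = 1.38/0.0026605 = 518.7 K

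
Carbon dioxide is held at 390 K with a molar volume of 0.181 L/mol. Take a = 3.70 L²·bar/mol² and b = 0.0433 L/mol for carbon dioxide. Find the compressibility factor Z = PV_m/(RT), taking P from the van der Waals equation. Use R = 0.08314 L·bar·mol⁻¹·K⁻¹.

P = RT/(V_m − b) − a/V_m² = (0.08314)(390)/(0.181 − 0.0433) − 3.70/(0.181)²
  = 32.425/0.13770 − 112.94 = 235.48 − 112.94 = 122.54 bar
Z = PV_m/(RT) = (122.54)(0.181)/((0.08314)(390)) = 22.180/32.425 = 0.6840

Z ≈ 0.6840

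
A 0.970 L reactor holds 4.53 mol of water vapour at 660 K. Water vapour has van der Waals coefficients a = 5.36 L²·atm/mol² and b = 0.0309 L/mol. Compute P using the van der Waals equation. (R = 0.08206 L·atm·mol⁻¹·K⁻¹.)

P ≈ 178.7 atm

P = nRT/(V − nb) − a n²/V²
nRT/(V − nb) = (4.53)(0.08206)(660)/(0.970 − 4.53×0.0309) = 245.34/0.83002 = 295.58 atm
a n²/V² = (5.36)(4.53)²/(0.970)² = 116.90 atm
P = 295.58 − 116.90 = 178.7 atm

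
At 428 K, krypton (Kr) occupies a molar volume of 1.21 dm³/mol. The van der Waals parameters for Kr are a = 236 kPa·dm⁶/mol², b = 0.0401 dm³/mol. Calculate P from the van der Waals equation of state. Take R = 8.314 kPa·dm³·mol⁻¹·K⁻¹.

P ≈ 2880 kPa

P = RT/(V_m − b) − a/V_m²
RT/(V_m − b) = (8.314)(428)/(1.21 − 0.0401) = 3558.4/1.1699 = 3041.6 kPa
a/V_m² = 236/(1.21)² = 161.19 kPa
P = 3041.6 − 161.19 = 2880 kPa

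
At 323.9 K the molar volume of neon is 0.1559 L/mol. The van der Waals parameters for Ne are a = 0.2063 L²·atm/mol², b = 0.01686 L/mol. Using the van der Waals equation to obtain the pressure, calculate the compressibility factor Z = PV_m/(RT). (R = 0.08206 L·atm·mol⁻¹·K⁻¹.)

P = RT/(V_m − b) − a/V_m² = (0.08206)(323.9)/(0.1559 − 0.01686) − 0.2063/(0.1559)²
  = 26.579/0.13904 − 8.4880 = 191.16 − 8.4880 = 182.67 atm
Z = PV_m/(RT) = (182.67)(0.1559)/((0.08206)(323.9)) = 28.478/26.579 = 1.071

Z ≈ 1.071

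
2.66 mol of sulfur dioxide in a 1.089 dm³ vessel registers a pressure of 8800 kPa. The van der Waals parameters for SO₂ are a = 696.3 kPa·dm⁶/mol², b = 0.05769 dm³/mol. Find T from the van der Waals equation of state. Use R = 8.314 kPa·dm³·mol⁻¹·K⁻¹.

T = (P + a n²/V²)(V − nb)/(nR)
P + a n²/V² = 8800 + (696.3)(2.66)²/(1.089)² = 12954 kPa
V − nb = 1.089 − (2.66)(0.05769) = 0.93554 dm³
T = (12954)(0.93554)/((2.66)(8.314)) = 548.0 K

T ≈ 548.0 K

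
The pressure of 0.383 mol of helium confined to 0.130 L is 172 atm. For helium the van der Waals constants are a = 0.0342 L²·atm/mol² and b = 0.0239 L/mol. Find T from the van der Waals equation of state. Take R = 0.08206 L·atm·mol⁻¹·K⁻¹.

T = (P + a n²/V²)(V − nb)/(nR)
P + a n²/V² = 172 + (0.0342)(0.383)²/(0.130)² = 172.30 atm
V − nb = 0.130 − (0.383)(0.0239) = 0.12085 L
T = (172.30)(0.12085)/((0.383)(0.08206)) = 662.5 K

T ≈ 662.5 K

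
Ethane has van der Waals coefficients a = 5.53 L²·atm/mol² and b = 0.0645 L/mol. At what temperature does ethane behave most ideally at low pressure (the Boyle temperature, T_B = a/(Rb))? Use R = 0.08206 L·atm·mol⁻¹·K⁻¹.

For a van der Waals gas the second virial coefficient B₂ = b − a/(RT) vanishes at T_B = a/(Rb).
T_B = 5.53/(0.08206×0.0645) = 5.53/0.0052929 = 1045 K

T_B ≈ 1045 K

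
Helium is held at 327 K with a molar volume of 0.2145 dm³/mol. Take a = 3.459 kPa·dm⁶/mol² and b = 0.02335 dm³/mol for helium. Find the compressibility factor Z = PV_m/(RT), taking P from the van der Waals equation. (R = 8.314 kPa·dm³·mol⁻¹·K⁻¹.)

Z ≈ 1.116

P = RT/(V_m − b) − a/V_m² = (8.314)(327)/(0.2145 − 0.02335) − 3.459/(0.2145)²
  = 2718.7/0.19115 − 75.179 = 14223 − 75.179 = 14148 kPa
Z = PV_m/(RT) = (14148)(0.2145)/((8.314)(327)) = 3034.7/2718.7 = 1.116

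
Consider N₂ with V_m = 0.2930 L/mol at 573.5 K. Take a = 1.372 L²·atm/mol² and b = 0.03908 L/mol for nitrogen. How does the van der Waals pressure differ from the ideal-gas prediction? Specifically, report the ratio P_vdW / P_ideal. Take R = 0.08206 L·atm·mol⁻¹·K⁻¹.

P_vdW / P_ideal ≈ 1.054

Ideal: P_ideal = RT/V_m = (0.08206)(573.5)/0.2930 = 160.619 atm
vdW: P = RT/(V_m − b) − a/V_m² = 47.0614/0.253920 − 1.372/0.0858490 = 185.339 − 15.9815 = 169.358 atm
Ratio = 169.358/160.619 = 1.054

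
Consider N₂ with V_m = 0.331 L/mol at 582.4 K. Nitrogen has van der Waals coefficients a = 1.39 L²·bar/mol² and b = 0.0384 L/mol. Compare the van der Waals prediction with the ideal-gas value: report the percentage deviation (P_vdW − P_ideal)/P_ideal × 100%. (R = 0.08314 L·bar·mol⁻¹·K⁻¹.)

Ideal: P_ideal = RT/V_m = (0.08314)(582.4)/0.331 = 146.286 bar
vdW: P = RT/(V_m − b) − a/V_m² = 48.4207/0.292600 − 1.39/0.109561 = 165.484 − 12.6870 = 152.797 bar
% deviation = (152.797 − 146.286)/146.286 × 100% = 4.45%

4.45 %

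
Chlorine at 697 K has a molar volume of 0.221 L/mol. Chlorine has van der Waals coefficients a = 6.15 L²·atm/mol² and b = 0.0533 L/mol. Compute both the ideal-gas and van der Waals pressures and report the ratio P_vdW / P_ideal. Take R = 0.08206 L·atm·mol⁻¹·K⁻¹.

Ideal: P_ideal = RT/V_m = (0.08206)(697)/0.221 = 258.805 atm
vdW: P = RT/(V_m − b) − a/V_m² = 57.1958/0.167700 − 6.15/0.0488410 = 341.060 − 125.919 = 215.141 atm
Ratio = 215.141/258.805 = 0.8313

P_vdW / P_ideal ≈ 0.8313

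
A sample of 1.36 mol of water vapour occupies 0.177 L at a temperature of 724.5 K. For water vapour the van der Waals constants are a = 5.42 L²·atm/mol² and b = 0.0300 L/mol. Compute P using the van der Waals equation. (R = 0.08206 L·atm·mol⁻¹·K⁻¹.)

P = nRT/(V − nb) − a n²/V²
nRT/(V − nb) = (1.36)(0.08206)(724.5)/(0.177 − 1.36×0.0300) = 80.855/0.13620 = 593.65 atm
a n²/V² = (5.42)(1.36)²/(0.177)² = 319.99 atm
P = 593.65 − 319.99 = 273.7 atm

P ≈ 273.7 atm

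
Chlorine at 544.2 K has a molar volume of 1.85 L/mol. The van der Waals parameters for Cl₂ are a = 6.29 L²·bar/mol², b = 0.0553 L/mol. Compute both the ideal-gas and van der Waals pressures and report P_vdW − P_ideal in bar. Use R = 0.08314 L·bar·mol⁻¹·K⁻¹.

ΔP ≈ -1.084 bar

Ideal: P_ideal = RT/V_m = (0.08314)(544.2)/1.85 = 24.4566 bar
vdW: P = RT/(V_m − b) − a/V_m² = 45.2448/1.79470 − 6.29/3.42250 = 25.2102 − 1.83784 = 23.3724 bar
ΔP = 23.3724 − 24.4566 = -1.084 bar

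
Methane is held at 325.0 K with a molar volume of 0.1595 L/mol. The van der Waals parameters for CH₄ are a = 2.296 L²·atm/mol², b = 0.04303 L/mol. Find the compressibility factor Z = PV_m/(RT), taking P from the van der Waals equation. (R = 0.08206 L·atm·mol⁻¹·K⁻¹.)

P = RT/(V_m − b) − a/V_m² = (0.08206)(325.0)/(0.1595 − 0.04303) − 2.296/(0.1595)²
  = 26.670/0.11647 − 90.251 = 228.99 − 90.251 = 138.74 atm
Z = PV_m/(RT) = (138.74)(0.1595)/((0.08206)(325.0)) = 22.129/26.670 = 0.8297

Z ≈ 0.8297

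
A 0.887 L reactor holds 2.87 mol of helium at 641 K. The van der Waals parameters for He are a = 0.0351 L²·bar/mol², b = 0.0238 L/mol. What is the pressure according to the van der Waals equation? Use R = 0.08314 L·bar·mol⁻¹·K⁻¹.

P ≈ 186.5 bar

P = nRT/(V − nb) − a n²/V²
nRT/(V − nb) = (2.87)(0.08314)(641)/(0.887 − 2.87×0.0238) = 152.95/0.81869 = 186.82 bar
a n²/V² = (0.0351)(2.87)²/(0.887)² = 0.36747 bar
P = 186.82 − 0.36747 = 186.5 bar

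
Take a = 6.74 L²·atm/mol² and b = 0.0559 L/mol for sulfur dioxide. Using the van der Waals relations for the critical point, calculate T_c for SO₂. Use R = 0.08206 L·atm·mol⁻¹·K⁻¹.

T_c ≈ 435.4 K

For a van der Waals gas, T_c = 8a/(27Rb).
T_c = 8×6.74/(27×0.08206×0.0559) = 53.920/0.12385 = 435.4 K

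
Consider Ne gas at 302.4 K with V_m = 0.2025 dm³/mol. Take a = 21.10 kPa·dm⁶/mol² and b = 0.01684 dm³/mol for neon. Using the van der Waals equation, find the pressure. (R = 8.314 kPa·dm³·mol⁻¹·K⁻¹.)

P = RT/(V_m − b) − a/V_m²
RT/(V_m − b) = (8.314)(302.4)/(0.2025 − 0.01684) = 2514.2/0.18566 = 13542 kPa
a/V_m² = 21.10/(0.2025)² = 514.56 kPa
P = 13542 − 514.56 = 13027 kPa

P ≈ 13027 kPa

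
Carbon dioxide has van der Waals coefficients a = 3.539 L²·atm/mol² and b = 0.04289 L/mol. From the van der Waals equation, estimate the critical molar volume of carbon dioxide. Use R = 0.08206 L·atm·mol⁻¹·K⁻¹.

For a van der Waals gas, V_m,c = 3b.
V_m,c = 3×0.04289 = 0.1287 L/mol

V_m,c ≈ 0.1287 L/mol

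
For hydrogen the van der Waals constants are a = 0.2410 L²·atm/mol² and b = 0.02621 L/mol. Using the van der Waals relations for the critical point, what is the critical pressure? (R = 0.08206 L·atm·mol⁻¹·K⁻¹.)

For a van der Waals gas, P_c = a/(27b²).
P_c = 0.2410/(27×(0.02621)²) = 0.2410/0.018548 = 12.99 atm

P_c ≈ 12.99 atm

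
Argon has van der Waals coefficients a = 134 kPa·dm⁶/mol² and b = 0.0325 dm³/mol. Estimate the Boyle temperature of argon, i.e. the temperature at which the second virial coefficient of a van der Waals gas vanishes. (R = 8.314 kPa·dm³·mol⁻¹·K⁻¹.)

T_B ≈ 495.9 K

For a van der Waals gas the second virial coefficient B₂ = b − a/(RT) vanishes at T_B = a/(Rb).
T_B = 134/(8.314×0.0325) = 134/0.27021 = 495.9 K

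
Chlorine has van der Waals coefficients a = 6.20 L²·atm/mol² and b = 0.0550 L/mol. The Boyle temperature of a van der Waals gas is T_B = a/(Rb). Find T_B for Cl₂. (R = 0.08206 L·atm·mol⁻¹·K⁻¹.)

T_B ≈ 1374 K

For a van der Waals gas the second virial coefficient B₂ = b − a/(RT) vanishes at T_B = a/(Rb).
T_B = 6.20/(0.08206×0.0550) = 6.20/0.0045133 = 1374 K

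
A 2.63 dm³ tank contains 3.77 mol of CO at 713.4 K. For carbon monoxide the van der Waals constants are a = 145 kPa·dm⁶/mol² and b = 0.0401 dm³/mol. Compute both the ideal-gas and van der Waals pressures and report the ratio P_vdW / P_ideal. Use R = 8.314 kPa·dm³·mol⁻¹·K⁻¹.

Ideal: P_ideal = nRT/V = (3.77)(8.314)(713.4)/2.63 = 8502.15 kPa
vdW: P = nRT/(V − nb) − a n²/V² = 22360.7/2.47882 − 2060.87/6.91690 = 9020.70 − 297.947 = 8722.75 kPa
Ratio = 8722.75/8502.15 = 1.026

P_vdW / P_ideal ≈ 1.026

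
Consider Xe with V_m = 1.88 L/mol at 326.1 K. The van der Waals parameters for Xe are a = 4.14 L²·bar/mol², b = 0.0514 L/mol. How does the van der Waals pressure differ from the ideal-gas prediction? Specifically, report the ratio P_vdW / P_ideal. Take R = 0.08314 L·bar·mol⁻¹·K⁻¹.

P_vdW / P_ideal ≈ 0.9469

Ideal: P_ideal = RT/V_m = (0.08314)(326.1)/1.88 = 14.4213 bar
vdW: P = RT/(V_m − b) − a/V_m² = 27.1120/1.82860 − 4.14/3.53440 = 14.8266 − 1.17134 = 13.6553 bar
Ratio = 13.6553/14.4213 = 0.9469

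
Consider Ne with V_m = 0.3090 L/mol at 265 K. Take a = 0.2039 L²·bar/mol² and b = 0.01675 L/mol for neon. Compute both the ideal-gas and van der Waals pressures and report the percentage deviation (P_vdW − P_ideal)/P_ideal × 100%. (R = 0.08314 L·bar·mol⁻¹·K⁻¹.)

Ideal: P_ideal = RT/V_m = (0.08314)(265)/0.3090 = 71.3013 bar
vdW: P = RT/(V_m − b) − a/V_m² = 22.0321/0.292250 − 0.2039/0.0954810 = 75.3879 − 2.13550 = 73.2524 bar
% deviation = (73.2524 − 71.3013)/71.3013 × 100% = 2.74%

2.74 %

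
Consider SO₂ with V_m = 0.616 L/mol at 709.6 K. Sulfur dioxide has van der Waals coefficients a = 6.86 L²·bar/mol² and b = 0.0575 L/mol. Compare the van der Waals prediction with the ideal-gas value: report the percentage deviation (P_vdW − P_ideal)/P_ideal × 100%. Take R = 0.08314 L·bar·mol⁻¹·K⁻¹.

-8.58 %

Ideal: P_ideal = RT/V_m = (0.08314)(709.6)/0.616 = 95.7730 bar
vdW: P = RT/(V_m − b) − a/V_m² = 58.9961/0.558500 − 6.86/0.379456 = 105.633 − 18.0785 = 87.555 bar
% deviation = (87.555 − 95.7730)/95.7730 × 100% = -8.58%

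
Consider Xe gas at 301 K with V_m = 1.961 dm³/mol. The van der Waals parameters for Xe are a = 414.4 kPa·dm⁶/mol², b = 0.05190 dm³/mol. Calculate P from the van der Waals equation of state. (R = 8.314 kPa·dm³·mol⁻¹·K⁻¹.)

P ≈ 1203 kPa

P = RT/(V_m − b) − a/V_m²
RT/(V_m − b) = (8.314)(301)/(1.961 − 0.05190) = 2502.5/1.9091 = 1310.8 kPa
a/V_m² = 414.4/(1.961)² = 107.76 kPa
P = 1310.8 − 107.76 = 1203 kPa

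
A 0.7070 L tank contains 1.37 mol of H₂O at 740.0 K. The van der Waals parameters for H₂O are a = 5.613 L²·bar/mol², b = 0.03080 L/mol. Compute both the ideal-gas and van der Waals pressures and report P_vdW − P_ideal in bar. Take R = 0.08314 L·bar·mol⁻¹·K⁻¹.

Ideal: P_ideal = nRT/V = (1.37)(0.08314)(740.0)/0.7070 = 119.218 bar
vdW: P = nRT/(V − nb) − a n²/V² = 84.2873/0.664804 − 10.5350/0.499849 = 126.785 − 21.0764 = 105.709 bar
ΔP = 105.709 − 119.218 = -13.51 bar

ΔP ≈ -13.51 bar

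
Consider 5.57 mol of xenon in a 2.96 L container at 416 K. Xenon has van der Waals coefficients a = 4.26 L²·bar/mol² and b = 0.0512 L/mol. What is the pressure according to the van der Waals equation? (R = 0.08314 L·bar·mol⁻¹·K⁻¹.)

P = nRT/(V − nb) − a n²/V²
nRT/(V − nb) = (5.57)(0.08314)(416)/(2.96 − 5.57×0.0512) = 192.65/2.6748 = 72.024 bar
a n²/V² = (4.26)(5.57)²/(2.96)² = 15.085 bar
P = 72.024 − 15.085 = 56.94 bar

P ≈ 56.94 bar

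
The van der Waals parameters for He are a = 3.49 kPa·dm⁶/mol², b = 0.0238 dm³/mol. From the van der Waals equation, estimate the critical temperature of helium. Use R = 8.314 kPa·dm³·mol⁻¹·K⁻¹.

T_c ≈ 5.226 K

For a van der Waals gas, T_c = 8a/(27Rb).
T_c = 8×3.49/(27×8.314×0.0238) = 27.920/5.3426 = 5.226 K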